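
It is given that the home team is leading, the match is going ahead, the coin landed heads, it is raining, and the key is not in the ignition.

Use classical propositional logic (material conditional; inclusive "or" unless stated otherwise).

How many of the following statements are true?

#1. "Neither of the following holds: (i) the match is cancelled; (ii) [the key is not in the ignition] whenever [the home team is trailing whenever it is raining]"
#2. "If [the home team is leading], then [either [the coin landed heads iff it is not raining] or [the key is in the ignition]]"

0

Let Q = "the match is cancelled" (False), V = "it is raining" (True), L = "the home team is leading" (True), P = "the key is in the ignition" (False), D = "the coin landed heads" (True).

#1: In symbols: Q nor ((V -> not L) -> not P)

not L = not True = False
V -> not L = True -> False = False
not P = not False = True
(V -> not L) -> not P = False -> True = True
Q nor ((V -> not L) -> not P) = False nor True = False
Thus #1 is false.

#2: Formalization: L -> ((D iff not V) or P)

not V = not True = False
D iff not V = True iff False = False
(D iff not V) or P = False or False = False
L -> ((D iff not V) or P) = True -> False = False
Thus #2 is false.

True statements: 0 (none).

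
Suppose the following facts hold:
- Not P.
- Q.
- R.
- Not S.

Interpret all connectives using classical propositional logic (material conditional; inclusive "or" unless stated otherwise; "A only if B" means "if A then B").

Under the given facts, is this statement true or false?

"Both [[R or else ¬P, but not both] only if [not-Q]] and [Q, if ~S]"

Parsed as ((R ⊕ ¬P) → ¬Q) ∧ (¬S → Q)

¬P = ¬F = T
R ⊕ ¬P = T ⊕ T = F
¬Q = ¬T = F
(R ⊕ ¬P) → ¬Q = F → F = T
¬S = ¬F = T
¬S → Q = T → T = T
((R ⊕ ¬P) → ¬Q) ∧ (¬S → Q) = T ∧ T = T

The statement is true.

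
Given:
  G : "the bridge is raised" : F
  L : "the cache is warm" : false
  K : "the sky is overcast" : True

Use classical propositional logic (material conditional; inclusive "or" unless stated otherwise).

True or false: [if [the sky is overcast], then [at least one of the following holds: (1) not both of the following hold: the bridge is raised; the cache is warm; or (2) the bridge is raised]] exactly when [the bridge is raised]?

Values: K=T, G=F, L=F.
Parsed as (K → ((G ↑ L) ∨ G)) ↔ G

G ↑ L = F ↑ F = T
(G ↑ L) ∨ G = T ∨ F = T
K → ((G ↑ L) ∨ G) = T → T = T
(K → ((G ↑ L) ∨ G)) ↔ G = T ↔ F = F

False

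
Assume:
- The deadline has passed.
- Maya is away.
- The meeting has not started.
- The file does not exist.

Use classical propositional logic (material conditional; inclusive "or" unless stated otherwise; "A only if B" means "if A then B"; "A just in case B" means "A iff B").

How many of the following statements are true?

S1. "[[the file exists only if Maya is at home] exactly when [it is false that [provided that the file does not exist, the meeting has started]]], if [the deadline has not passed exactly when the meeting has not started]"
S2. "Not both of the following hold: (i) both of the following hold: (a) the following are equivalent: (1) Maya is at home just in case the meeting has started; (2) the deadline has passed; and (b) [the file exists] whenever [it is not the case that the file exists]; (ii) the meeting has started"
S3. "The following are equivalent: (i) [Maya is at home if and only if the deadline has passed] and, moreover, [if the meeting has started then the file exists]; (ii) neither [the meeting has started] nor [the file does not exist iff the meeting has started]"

Let P = "the deadline has passed" (True), R = "the meeting has started" (False), S = "the file exists" (False), Q = "Maya is at home" (False).

S1: Formalization: (not P iff not R) -> ((S -> Q) iff not (not S -> R))

not P = not True = False
not R = not False = True
not P iff not R = False iff True = False
S -> Q = False -> False = True
not S = not False = True
not S -> R = True -> False = False
not (not S -> R) = not False = True
(S -> Q) iff not (not S -> R) = True iff True = True
(not P iff not R) -> ((S -> Q) iff not (not S -> R)) = False -> True = True
Hence S1 is true.

S2: Parsed as (((Q iff R) iff P) and (not S -> S)) nand R

Q iff R = False iff False = True
(Q iff R) iff P = True iff True = True
not S = not False = True
not S -> S = True -> False = False
((Q iff R) iff P) and (not S -> S) = True and False = False
(((Q iff R) iff P) and (not S -> S)) nand R = False nand False = True
So S2 is true.

S3: This is ((Q iff P) and (R -> S)) iff (R nor (not S iff R)).

Q iff P = False iff True = False
R -> S = False -> False = True
(Q iff P) and (R -> S) = False and True = False
not S = not False = True
not S iff R = True iff False = False
R nor (not S iff R) = False nor False = True
((Q iff P) and (R -> S)) iff (R nor (not S iff R)) = False iff True = False
Thus S3 is false.

Count: 2.

2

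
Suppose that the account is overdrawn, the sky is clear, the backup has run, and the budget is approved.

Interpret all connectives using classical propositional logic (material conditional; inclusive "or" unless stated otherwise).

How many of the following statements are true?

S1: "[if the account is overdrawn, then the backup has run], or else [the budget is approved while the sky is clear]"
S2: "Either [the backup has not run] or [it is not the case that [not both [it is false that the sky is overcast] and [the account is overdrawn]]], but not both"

Let W = "the account is overdrawn" (True), Q = "the backup has run" (True), R = "the budget is approved" (True), N = "the sky is overcast" (False).

S1: Parsed as (W -> Q) or (R and not N)

W -> Q = True -> True = True
not N = not False = True
R and not N = True and True = True
(W -> Q) or (R and not N) = True or True = True
Thus S1 is true.

S2: Formalization: not Q xor not (not N nand W)

not Q = not True = False
not N = not False = True
not N nand W = True nand True = False
not (not N nand W) = not False = True
not Q xor not (not N nand W) = False xor True = True
So S2 is true.

2 of the 2 statements are true (S1, S2).

2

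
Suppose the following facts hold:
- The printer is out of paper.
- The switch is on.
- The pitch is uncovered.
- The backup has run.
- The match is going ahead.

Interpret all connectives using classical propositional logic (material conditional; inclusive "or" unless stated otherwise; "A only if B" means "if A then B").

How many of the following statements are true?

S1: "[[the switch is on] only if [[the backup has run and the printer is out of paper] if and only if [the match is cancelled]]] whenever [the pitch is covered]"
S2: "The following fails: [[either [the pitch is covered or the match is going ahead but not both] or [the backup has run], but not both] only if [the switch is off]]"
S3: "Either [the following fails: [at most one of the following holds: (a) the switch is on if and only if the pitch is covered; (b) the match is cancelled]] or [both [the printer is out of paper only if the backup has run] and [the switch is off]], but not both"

1

Let R = "the pitch is covered" (False), Q = "the switch is on" (True), S = "the backup has run" (True), P = "the printer has paper" (False), U = "the match is cancelled" (False).

S1: This is R -> (Q -> ((S and not P) iff U)).

not P = not False = True
S and not P = True and True = True
(S and not P) iff U = True iff False = False
Q -> ((S and not P) iff U) = True -> False = False
R -> (Q -> ((S and not P) iff U)) = False -> False = True
Hence S1 is true.

S2: This is not (((R xor not U) xor S) -> not Q).

not U = not False = True
R xor not U = False xor True = True
(R xor not U) xor S = True xor True = False
not Q = not True = False
((R xor not U) xor S) -> not Q = False -> False = True
not (((R xor not U) xor S) -> not Q) = not True = False
Thus S2 is false.

S3: This is not ((Q iff R) nand U) xor ((not P -> S) and not Q).

Q iff R = True iff False = False
(Q iff R) nand U = False nand False = True
not ((Q iff R) nand U) = not True = False
not P = not False = True
not P -> S = True -> True = True
not Q = not True = False
(not P -> S) and not Q = True and False = False
not ((Q iff R) nand U) xor ((not P -> S) and not Q) = False xor False = False
Hence S3 is false.

Count: 1.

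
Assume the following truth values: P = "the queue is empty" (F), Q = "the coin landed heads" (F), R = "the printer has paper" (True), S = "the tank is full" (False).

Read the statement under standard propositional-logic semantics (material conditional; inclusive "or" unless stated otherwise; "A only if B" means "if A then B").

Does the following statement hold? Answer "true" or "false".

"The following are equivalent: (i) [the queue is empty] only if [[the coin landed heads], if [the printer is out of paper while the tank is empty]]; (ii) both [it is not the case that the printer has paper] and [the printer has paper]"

In symbols: (P → ((¬R ∧ ¬S) → Q)) ↔ (¬R ∧ R)

¬R = ¬T = F
¬S = ¬F = T
¬R ∧ ¬S = F ∧ T = F
(¬R ∧ ¬S) → Q = F → F = T
P → ((¬R ∧ ¬S) → Q) = F → T = T
¬R = ¬T = F
¬R ∧ R = F ∧ T = F
(P → ((¬R ∧ ¬S) → Q)) ↔ (¬R ∧ R) = T ↔ F = F

False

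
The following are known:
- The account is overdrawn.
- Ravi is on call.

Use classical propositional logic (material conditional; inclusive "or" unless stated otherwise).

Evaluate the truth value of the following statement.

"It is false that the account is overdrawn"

False.

Let W = "the account is overdrawn" (T).
In symbols: ~W

~W = ~T = F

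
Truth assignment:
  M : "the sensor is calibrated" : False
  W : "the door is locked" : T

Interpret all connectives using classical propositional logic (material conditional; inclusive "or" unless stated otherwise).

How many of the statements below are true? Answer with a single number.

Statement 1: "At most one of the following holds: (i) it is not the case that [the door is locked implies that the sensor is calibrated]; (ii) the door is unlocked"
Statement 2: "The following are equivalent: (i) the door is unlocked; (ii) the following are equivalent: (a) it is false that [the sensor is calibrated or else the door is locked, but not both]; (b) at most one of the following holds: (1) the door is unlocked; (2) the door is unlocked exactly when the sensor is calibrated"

2

Statement 1: Parsed as ~(W -> M) nand ~W

W -> M = T -> F = F
~(W -> M) = ~F = T
~W = ~T = F
~(W -> M) nand ~W = T nand F = T
So Statement 1 is true.

Statement 2: Formalization: ~W <-> (~(M xor W) <-> (~W nand (~W <-> M)))

~W = ~T = F
M xor W = F xor T = T
~(M xor W) = ~T = F
~W = ~T = F
~W = ~T = F
~W <-> M = F <-> F = T
~W nand (~W <-> M) = F nand T = T
~(M xor W) <-> (~W nand (~W <-> M)) = F <-> T = F
~W <-> (~(M xor W) <-> (~W nand (~W <-> M))) = F <-> F = T
Thus Statement 2 is true.

2 of the 2 statements are true (Statement 1, Statement 2).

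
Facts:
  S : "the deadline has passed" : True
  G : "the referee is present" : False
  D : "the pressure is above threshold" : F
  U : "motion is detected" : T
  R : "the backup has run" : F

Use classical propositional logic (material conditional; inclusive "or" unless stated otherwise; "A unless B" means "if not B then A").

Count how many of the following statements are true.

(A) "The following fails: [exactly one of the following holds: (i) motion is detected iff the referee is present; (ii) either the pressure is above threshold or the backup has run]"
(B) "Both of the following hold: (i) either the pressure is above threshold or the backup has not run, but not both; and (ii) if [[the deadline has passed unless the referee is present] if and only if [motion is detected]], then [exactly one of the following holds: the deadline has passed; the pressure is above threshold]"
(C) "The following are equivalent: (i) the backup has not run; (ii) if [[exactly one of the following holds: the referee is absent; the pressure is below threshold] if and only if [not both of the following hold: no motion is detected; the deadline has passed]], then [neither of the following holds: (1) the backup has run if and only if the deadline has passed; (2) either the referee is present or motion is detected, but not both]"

3

(A): In symbols: ~((U <-> G) xor (D | R))

U <-> G = T <-> F = F
D | R = F | F = F
(U <-> G) xor (D | R) = F xor F = F
~((U <-> G) xor (D | R)) = ~F = T
Thus (A) is true.

(B): This is (D xor ~R) & (((S | G) <-> U) -> (S xor D)).

~R = ~F = T
D xor ~R = F xor T = T
S | G = T | F = T
(S | G) <-> U = T <-> T = T
S xor D = T xor F = T
((S | G) <-> U) -> (S xor D) = T -> T = T
(D xor ~R) & (((S | G) <-> U) -> (S xor D)) = T & T = T
So (B) is true.

(C): This is ~R <-> (((~G xor ~D) <-> (~U nand S)) -> ((R <-> S) nor (G xor U))).

~R = ~F = T
~G = ~F = T
~D = ~F = T
~G xor ~D = T xor T = F
~U = ~T = F
~U nand S = F nand T = T
(~G xor ~D) <-> (~U nand S) = F <-> T = F
R <-> S = F <-> T = F
G xor U = F xor T = T
(R <-> S) nor (G xor U) = F nor T = F
((~G xor ~D) <-> (~U nand S)) -> ((R <-> S) nor (G xor U)) = F -> F = T
~R <-> (((~G xor ~D) <-> (~U nand S)) -> ((R <-> S) nor (G xor U))) = T <-> T = T
So (C) is true.

Count: 3.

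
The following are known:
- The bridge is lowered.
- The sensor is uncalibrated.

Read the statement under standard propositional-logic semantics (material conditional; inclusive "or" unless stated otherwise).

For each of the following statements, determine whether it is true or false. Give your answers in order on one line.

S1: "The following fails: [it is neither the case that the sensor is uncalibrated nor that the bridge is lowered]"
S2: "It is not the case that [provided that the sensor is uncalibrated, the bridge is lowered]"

Let R = "the sensor is calibrated" (F), W = "the bridge is raised" (F).

S1: This is ~(~R nor ~W).

~R = ~F = T
~W = ~F = T
~R nor ~W = T nor T = F
~(~R nor ~W) = ~F = T
Hence S1 is true.

S2: This is ~(~R -> ~W).

~R = ~F = T
~W = ~F = T
~R -> ~W = T -> T = T
~(~R -> ~W) = ~T = F
So S2 is false.

S1 True / S2 False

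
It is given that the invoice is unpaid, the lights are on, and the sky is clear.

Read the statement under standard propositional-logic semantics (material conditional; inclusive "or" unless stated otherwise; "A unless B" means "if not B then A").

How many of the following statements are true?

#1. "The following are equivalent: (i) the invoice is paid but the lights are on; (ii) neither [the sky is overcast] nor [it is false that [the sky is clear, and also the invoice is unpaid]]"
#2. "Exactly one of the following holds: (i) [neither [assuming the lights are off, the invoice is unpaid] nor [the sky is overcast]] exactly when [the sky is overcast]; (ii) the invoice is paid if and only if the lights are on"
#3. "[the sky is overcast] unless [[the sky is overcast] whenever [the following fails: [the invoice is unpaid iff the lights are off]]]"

1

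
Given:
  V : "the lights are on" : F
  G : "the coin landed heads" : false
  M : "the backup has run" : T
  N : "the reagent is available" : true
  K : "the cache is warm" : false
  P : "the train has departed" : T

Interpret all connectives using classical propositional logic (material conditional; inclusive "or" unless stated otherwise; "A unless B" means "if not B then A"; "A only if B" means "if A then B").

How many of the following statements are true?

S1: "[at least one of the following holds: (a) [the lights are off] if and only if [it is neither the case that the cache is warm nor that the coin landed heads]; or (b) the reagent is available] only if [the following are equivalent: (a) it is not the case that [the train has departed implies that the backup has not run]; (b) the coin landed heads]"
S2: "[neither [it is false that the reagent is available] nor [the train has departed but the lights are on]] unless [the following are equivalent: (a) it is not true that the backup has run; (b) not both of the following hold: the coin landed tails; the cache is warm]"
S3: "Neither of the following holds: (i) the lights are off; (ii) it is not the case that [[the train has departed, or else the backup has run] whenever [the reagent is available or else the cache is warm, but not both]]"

1

S1: Parsed as ((~V <-> (K nor G)) | N) -> (~(P -> ~M) <-> G)

~V = ~F = T
K nor G = F nor F = T
~V <-> (K nor G) = T <-> T = T
(~V <-> (K nor G)) | N = T | T = T
~M = ~T = F
P -> ~M = T -> F = F
~(P -> ~M) = ~F = T
~(P -> ~M) <-> G = T <-> F = F
((~V <-> (K nor G)) | N) -> (~(P -> ~M) <-> G) = T -> F = F
Hence S1 is false.

S2: In symbols: (~N nor (P & V)) | (~M <-> (~G nand K))

~N = ~T = F
P & V = T & F = F
~N nor (P & V) = F nor F = T
~M = ~T = F
~G = ~F = T
~G nand K = T nand F = T
~M <-> (~G nand K) = F <-> T = F
(~N nor (P & V)) | (~M <-> (~G nand K)) = T | F = T
Hence S2 is true.

S3: Formalization: ~V nor ~((N xor K) -> (P | M))

~V = ~F = T
N xor K = T xor F = T
P | M = T | T = T
(N xor K) -> (P | M) = T -> T = T
~((N xor K) -> (P | M)) = ~T = F
~V nor ~((N xor K) -> (P | M)) = T nor F = F
So S3 is false.

1 of the 3 statements is true (S2).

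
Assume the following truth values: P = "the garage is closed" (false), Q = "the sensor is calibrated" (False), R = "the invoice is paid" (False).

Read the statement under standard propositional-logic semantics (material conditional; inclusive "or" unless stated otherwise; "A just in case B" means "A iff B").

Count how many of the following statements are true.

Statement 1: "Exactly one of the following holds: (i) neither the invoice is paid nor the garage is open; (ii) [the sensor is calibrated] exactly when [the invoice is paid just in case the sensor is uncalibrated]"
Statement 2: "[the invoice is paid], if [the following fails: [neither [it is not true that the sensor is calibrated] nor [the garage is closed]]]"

Statement 1: Formalization: (R nor ~P) xor (Q <-> (R <-> ~Q))

~P = ~F = T
R nor ~P = F nor T = F
~Q = ~F = T
R <-> ~Q = F <-> T = F
Q <-> (R <-> ~Q) = F <-> F = T
(R nor ~P) xor (Q <-> (R <-> ~Q)) = F xor T = T
Thus Statement 1 is true.

Statement 2: This is ~(~Q nor P) -> R.

~Q = ~F = T
~Q nor P = T nor F = F
~(~Q nor P) = ~F = T
~(~Q nor P) -> R = T -> F = F
Hence Statement 2 is false.

1 of the 2 statements is true (Statement 1).

1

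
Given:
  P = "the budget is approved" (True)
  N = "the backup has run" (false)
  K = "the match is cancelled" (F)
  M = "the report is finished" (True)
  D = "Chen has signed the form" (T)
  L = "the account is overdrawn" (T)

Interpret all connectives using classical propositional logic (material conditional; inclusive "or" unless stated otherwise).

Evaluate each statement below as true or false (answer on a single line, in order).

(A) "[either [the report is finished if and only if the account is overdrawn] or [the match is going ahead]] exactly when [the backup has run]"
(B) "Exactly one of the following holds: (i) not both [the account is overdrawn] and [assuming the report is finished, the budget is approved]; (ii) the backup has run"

(A) F; (B) F

(A): This is ((M <-> L) | ~K) <-> N.

M <-> L = T <-> T = T
~K = ~F = T
(M <-> L) | ~K = T | T = T
((M <-> L) | ~K) <-> N = T <-> F = F
Thus (A) is false.

(B): Formalization: (L nand (M -> P)) xor N

M -> P = T -> T = T
L nand (M -> P) = T nand T = F
(L nand (M -> P)) xor N = F xor F = F
Thus (B) is false.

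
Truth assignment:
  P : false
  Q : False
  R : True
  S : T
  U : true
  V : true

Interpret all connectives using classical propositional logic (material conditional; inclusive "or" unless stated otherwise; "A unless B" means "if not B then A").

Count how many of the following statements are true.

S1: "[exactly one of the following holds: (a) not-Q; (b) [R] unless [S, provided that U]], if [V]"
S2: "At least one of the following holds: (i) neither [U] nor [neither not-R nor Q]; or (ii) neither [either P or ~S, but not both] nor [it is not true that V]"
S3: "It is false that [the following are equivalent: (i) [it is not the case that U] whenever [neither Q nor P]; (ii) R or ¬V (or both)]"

S1: This is V -> (not Q xor (R or (U -> S))).

not Q = not False = True
U -> S = True -> True = True
R or (U -> S) = True or True = True
not Q xor (R or (U -> S)) = True xor True = False
V -> (not Q xor (R or (U -> S))) = True -> False = False
Thus S1 is false.

S2: Parsed as (U nor (not R nor Q)) or ((P xor not S) nor not V)

not R = not True = False
not R nor Q = False nor False = True
U nor (not R nor Q) = True nor True = False
not S = not True = False
P xor not S = False xor False = False
not V = not True = False
(P xor not S) nor not V = False nor False = True
(U nor (not R nor Q)) or ((P xor not S) nor not V) = False or True = True
So S2 is true.

S3: Parsed as not (((Q nor P) -> not U) iff (R or not V))

Q nor P = False nor False = True
not U = not True = False
(Q nor P) -> not U = True -> False = False
not V = not True = False
R or not V = True or False = True
((Q nor P) -> not U) iff (R or not V) = False iff True = False
not (((Q nor P) -> not U) iff (R or not V)) = not False = True
So S3 is true.

2 of the 3 statements are true (S2, S3).

2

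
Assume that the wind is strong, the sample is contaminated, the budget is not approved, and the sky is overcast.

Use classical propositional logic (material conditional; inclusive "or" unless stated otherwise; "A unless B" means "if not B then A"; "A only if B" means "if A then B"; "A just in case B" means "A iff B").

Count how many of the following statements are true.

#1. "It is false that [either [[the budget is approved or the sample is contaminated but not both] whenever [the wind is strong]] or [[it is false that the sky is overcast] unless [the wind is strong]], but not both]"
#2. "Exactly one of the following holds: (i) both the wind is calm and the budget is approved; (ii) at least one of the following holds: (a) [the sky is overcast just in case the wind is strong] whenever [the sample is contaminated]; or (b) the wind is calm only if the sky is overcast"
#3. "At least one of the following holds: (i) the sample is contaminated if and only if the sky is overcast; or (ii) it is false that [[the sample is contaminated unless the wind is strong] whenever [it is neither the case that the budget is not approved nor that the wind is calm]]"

Let P = "the wind is strong" (T), R = "the budget is approved" (F), Q = "the sample is contaminated" (T), S = "the sky is overcast" (T).

#1: Parsed as ~((P -> (R xor Q)) xor (~S | P))

R xor Q = F xor T = T
P -> (R xor Q) = T -> T = T
~S = ~T = F
~S | P = F | T = T
(P -> (R xor Q)) xor (~S | P) = T xor T = F
~((P -> (R xor Q)) xor (~S | P)) = ~F = T
Hence #1 is true.

#2: Parsed as (~P & R) xor ((Q -> (S <-> P)) | (~P -> S))

~P = ~T = F
~P & R = F & F = F
S <-> P = T <-> T = T
Q -> (S <-> P) = T -> T = T
~P = ~T = F
~P -> S = F -> T = T
(Q -> (S <-> P)) | (~P -> S) = T | T = T
(~P & R) xor ((Q -> (S <-> P)) | (~P -> S)) = F xor T = T
So #2 is true.

#3: In symbols: (Q <-> S) | ~((~R nor ~P) -> (Q | P))

Q <-> S = T <-> T = T
~R = ~F = T
~P = ~T = F
~R nor ~P = T nor F = F
Q | P = T | T = T
(~R nor ~P) -> (Q | P) = F -> T = T
~((~R nor ~P) -> (Q | P)) = ~T = F
(Q <-> S) | ~((~R nor ~P) -> (Q | P)) = T | F = T
Thus #3 is true.

True statements: 3 (#1, #2, #3).

3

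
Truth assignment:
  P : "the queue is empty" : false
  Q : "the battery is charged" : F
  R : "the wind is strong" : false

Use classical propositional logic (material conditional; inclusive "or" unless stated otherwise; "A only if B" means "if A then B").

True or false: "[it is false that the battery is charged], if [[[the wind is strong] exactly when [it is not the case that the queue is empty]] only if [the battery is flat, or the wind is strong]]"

true

Formalization: ((R iff not P) -> (not Q or R)) -> not Q

not P = not False = True
R iff not P = False iff True = False
not Q = not False = True
not Q or R = True or False = True
(R iff not P) -> (not Q or R) = False -> True = True
not Q = not False = True
((R iff not P) -> (not Q or R)) -> not Q = True -> True = True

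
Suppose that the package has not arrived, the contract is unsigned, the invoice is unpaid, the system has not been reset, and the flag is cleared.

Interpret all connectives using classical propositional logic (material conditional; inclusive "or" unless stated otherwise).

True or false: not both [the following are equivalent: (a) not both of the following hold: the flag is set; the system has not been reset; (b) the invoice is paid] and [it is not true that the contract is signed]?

Let N = "the flag is set" (F), W = "the system has been reset" (F), M = "the invoice is paid" (F), L = "the contract is signed" (F).
In symbols: ((N ↑ ¬W) ↔ M) ↑ ¬L

¬W = ¬F = T
N ↑ ¬W = F ↑ T = T
(N ↑ ¬W) ↔ M = T ↔ F = F
¬L = ¬F = T
((N ↑ ¬W) ↔ M) ↑ ¬L = F ↑ T = T

The statement is true.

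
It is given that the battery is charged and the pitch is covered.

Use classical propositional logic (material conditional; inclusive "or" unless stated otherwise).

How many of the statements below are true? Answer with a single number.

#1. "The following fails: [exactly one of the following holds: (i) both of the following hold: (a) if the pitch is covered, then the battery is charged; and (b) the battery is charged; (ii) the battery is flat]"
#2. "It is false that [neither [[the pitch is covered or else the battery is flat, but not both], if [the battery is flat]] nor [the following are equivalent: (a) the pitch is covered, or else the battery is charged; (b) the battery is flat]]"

Let Q = "the pitch is covered" (True), P = "the battery is charged" (True).

#1: This is not (((Q -> P) and P) xor not P).

Q -> P = True -> True = True
(Q -> P) and P = True and True = True
not P = not True = False
((Q -> P) and P) xor not P = True xor False = True
not (((Q -> P) and P) xor not P) = not True = False
Hence #1 is false.

#2: This is not ((not P -> (Q xor not P)) nor ((Q or P) iff not P)).

not P = not True = False
not P = not True = False
Q xor not P = True xor False = True
not P -> (Q xor not P) = False -> True = True
Q or P = True or True = True
not P = not True = False
(Q or P) iff not P = True iff False = False
(not P -> (Q xor not P)) nor ((Q or P) iff not P) = True nor False = False
not ((not P -> (Q xor not P)) nor ((Q or P) iff not P)) = not False = True
So #2 is true.

True statements: 1.

1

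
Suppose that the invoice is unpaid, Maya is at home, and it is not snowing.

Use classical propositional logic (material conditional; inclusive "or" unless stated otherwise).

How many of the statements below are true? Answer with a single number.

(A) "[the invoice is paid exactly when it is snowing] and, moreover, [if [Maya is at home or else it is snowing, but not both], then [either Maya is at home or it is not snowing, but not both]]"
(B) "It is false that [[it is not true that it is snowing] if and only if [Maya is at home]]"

0

Let G = "the invoice is paid" (False), H = "it is snowing" (False), P = "Maya is at home" (True).

(A): Parsed as (G iff H) and ((P xor H) -> (P xor not H))

G iff H = False iff False = True
P xor H = True xor False = True
not H = not False = True
P xor not H = True xor True = False
(P xor H) -> (P xor not H) = True -> False = False
(G iff H) and ((P xor H) -> (P xor not H)) = True and False = False
Thus (A) is false.

(B): Parsed as not (not H iff P)

not H = not False = True
not H iff P = True iff True = True
not (not H iff P) = not True = False
Hence (B) is false.

True statements: 0 (none).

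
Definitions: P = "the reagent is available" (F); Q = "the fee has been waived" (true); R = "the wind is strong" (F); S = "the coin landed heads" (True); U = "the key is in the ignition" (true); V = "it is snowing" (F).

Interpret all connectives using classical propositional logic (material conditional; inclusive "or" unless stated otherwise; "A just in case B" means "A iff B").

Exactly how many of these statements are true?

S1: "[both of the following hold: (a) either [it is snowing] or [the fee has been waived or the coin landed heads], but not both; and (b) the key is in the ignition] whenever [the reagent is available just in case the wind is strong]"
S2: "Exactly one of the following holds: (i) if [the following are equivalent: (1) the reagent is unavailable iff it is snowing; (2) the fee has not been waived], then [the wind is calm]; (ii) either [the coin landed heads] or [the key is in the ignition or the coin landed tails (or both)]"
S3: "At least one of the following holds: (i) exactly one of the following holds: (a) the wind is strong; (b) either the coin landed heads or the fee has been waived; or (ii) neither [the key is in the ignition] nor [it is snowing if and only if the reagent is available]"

S1: This is (P <-> R) -> ((V xor (Q | S)) & U).

P <-> R = F <-> F = T
Q | S = T | T = T
V xor (Q | S) = F xor T = T
(V xor (Q | S)) & U = T & T = T
(P <-> R) -> ((V xor (Q | S)) & U) = T -> T = T
Hence S1 is true.

S2: Parsed as (((~P <-> V) <-> ~Q) -> ~R) xor (S | (U | ~S))

~P = ~F = T
~P <-> V = T <-> F = F
~Q = ~T = F
(~P <-> V) <-> ~Q = F <-> F = T
~R = ~F = T
((~P <-> V) <-> ~Q) -> ~R = T -> T = T
~S = ~T = F
U | ~S = T | F = T
S | (U | ~S) = T | T = T
(((~P <-> V) <-> ~Q) -> ~R) xor (S | (U | ~S)) = T xor T = F
So S2 is false.

S3: Formalization: (R xor (S | Q)) | (U nor (V <-> P))

S | Q = T | T = T
R xor (S | Q) = F xor T = T
V <-> P = F <-> F = T
U nor (V <-> P) = T nor T = F
(R xor (S | Q)) | (U nor (V <-> P)) = T | F = T
Hence S3 is true.

2 of the 3 statements are true (S1, S3).

2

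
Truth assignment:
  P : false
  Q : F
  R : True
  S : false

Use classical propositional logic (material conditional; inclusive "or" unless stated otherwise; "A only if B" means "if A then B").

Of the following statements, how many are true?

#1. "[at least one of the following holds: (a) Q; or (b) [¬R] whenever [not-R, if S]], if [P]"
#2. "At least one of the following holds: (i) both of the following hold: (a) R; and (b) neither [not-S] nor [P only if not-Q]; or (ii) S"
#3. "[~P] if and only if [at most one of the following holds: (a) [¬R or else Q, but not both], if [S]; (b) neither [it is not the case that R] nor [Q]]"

1

#1: Parsed as P → (Q ∨ ((S → ¬R) → ¬R))

¬R = ¬T = F
S → ¬R = F → F = T
¬R = ¬T = F
(S → ¬R) → ¬R = T → F = F
Q ∨ ((S → ¬R) → ¬R) = F ∨ F = F
P → (Q ∨ ((S → ¬R) → ¬R)) = F → F = T
Thus #1 is true.

#2: This is (R ∧ (¬S ↓ (P → ¬Q))) ∨ S.

¬S = ¬F = T
¬Q = ¬F = T
P → ¬Q = F → T = T
¬S ↓ (P → ¬Q) = T ↓ T = F
R ∧ (¬S ↓ (P → ¬Q)) = T ∧ F = F
(R ∧ (¬S ↓ (P → ¬Q))) ∨ S = F ∨ F = F
Thus #2 is false.

#3: Formalization: ¬P ↔ ((S → (¬R ⊕ Q)) ↑ (¬R ↓ Q))

¬P = ¬F = T
¬R = ¬T = F
¬R ⊕ Q = F ⊕ F = F
S → (¬R ⊕ Q) = F → F = T
¬R = ¬T = F
¬R ↓ Q = F ↓ F = T
(S → (¬R ⊕ Q)) ↑ (¬R ↓ Q) = T ↑ T = F
¬P ↔ ((S → (¬R ⊕ Q)) ↑ (¬R ↓ Q)) = T ↔ F = F
Thus #3 is false.

True statements: 1.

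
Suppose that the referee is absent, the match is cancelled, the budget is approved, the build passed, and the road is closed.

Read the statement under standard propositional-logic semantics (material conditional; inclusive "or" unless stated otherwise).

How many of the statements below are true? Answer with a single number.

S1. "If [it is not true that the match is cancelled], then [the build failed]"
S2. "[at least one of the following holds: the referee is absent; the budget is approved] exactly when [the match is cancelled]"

Let N = "the match is cancelled" (T), L = "the build passed" (T), P = "the referee is present" (F), K = "the budget is approved" (T).

S1: Parsed as ~N -> ~L

~N = ~T = F
~L = ~T = F
~N -> ~L = F -> F = T
Hence S1 is true.

S2: This is (~P | K) <-> N.

~P = ~F = T
~P | K = T | T = T
(~P | K) <-> N = T <-> T = T
Thus S2 is true.

Count: 2.

2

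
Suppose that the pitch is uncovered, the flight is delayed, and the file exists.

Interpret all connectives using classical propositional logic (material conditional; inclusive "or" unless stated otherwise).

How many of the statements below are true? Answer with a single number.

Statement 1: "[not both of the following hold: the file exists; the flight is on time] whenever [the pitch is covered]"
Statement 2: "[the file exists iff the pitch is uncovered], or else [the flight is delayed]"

2

Let N = "the pitch is covered" (F), K = "the file exists" (T), H = "the flight is delayed" (T).

Statement 1: In symbols: N -> (K nand ~H)

~H = ~T = F
K nand ~H = T nand F = T
N -> (K nand ~H) = F -> T = T
Hence Statement 1 is true.

Statement 2: This is (K <-> ~N) | H.

~N = ~F = T
K <-> ~N = T <-> T = T
(K <-> ~N) | H = T | T = T
So Statement 2 is true.

Count: 2.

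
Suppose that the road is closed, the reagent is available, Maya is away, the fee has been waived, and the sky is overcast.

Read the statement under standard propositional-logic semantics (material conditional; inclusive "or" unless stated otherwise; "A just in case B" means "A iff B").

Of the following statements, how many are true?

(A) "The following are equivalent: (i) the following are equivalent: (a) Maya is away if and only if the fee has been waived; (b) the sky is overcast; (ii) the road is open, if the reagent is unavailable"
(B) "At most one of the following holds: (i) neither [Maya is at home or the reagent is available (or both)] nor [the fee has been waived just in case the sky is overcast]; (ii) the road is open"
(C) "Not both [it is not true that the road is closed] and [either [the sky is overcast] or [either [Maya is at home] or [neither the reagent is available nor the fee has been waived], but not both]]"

Let R = "Maya is at home" (False), S = "the fee has been waived" (True), U = "the sky is overcast" (True), Q = "the reagent is available" (True), P = "the road is closed" (True).

(A): Parsed as ((not R iff S) iff U) iff (not Q -> not P)

not R = not False = True
not R iff S = True iff True = True
(not R iff S) iff U = True iff True = True
not Q = not True = False
not P = not True = False
not Q -> not P = False -> False = True
((not R iff S) iff U) iff (not Q -> not P) = True iff True = True
Thus (A) is true.

(B): Parsed as ((R or Q) nor (S iff U)) nand not P

R or Q = False or True = True
S iff U = True iff True = True
(R or Q) nor (S iff U) = True nor True = False
not P = not True = False
((R or Q) nor (S iff U)) nand not P = False nand False = True
So (B) is true.

(C): Formalization: not P nand (U or (R xor (Q nor S)))

not P = not True = False
Q nor S = True nor True = False
R xor (Q nor S) = False xor False = False
U or (R xor (Q nor S)) = True or False = True
not P nand (U or (R xor (Q nor S))) = False nand True = True
Hence (C) is true.

3 of the 3 statements are true.

3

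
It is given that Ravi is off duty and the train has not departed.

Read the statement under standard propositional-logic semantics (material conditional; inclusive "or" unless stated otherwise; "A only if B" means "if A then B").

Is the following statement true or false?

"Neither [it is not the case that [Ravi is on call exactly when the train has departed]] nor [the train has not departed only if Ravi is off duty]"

Let P = "Ravi is on call" (F), Q = "the train has departed" (F).
Parsed as ¬(P ↔ Q) ↓ (¬Q → ¬P)

P ↔ Q = F ↔ F = T
¬(P ↔ Q) = ¬T = F
¬Q = ¬F = T
¬P = ¬F = T
¬Q → ¬P = T → T = T
¬(P ↔ Q) ↓ (¬Q → ¬P) = F ↓ T = F

False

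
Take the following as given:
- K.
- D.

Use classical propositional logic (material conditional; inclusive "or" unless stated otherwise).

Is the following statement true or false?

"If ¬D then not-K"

Formalization: ¬D → ¬K

¬D = ¬T = F
¬K = ¬T = F
¬D → ¬K = F → F = T

true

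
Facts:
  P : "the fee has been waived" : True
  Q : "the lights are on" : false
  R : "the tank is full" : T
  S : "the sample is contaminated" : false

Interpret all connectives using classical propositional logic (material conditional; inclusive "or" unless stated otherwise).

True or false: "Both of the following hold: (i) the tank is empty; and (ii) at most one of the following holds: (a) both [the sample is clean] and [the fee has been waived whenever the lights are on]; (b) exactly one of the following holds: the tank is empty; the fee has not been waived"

This is ¬R ∧ ((¬S ∧ (Q → P)) ↑ (¬R ⊕ ¬P)).

¬R = ¬T = F
¬S = ¬F = T
Q → P = F → T = T
¬S ∧ (Q → P) = T ∧ T = T
¬R = ¬T = F
¬P = ¬T = F
¬R ⊕ ¬P = F ⊕ F = F
(¬S ∧ (Q → P)) ↑ (¬R ⊕ ¬P) = T ↑ F = T
¬R ∧ ((¬S ∧ (Q → P)) ↑ (¬R ⊕ ¬P)) = F ∧ T = F

false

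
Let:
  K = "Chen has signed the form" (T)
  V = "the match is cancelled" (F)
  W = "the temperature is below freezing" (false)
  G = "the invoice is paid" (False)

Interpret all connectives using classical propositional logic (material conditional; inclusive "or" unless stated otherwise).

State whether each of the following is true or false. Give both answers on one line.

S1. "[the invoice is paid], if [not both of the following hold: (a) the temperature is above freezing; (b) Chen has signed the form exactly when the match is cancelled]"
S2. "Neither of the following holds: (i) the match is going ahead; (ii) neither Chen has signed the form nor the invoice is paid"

S1 F, S2 F

S1: In symbols: (not W nand (K iff V)) -> G

not W = not False = True
K iff V = True iff False = False
not W nand (K iff V) = True nand False = True
(not W nand (K iff V)) -> G = True -> False = False
So S1 is false.

S2: Parsed as not V nor (K nor G)

not V = not False = True
K nor G = True nor False = False
not V nor (K nor G) = True nor False = False
So S2 is false.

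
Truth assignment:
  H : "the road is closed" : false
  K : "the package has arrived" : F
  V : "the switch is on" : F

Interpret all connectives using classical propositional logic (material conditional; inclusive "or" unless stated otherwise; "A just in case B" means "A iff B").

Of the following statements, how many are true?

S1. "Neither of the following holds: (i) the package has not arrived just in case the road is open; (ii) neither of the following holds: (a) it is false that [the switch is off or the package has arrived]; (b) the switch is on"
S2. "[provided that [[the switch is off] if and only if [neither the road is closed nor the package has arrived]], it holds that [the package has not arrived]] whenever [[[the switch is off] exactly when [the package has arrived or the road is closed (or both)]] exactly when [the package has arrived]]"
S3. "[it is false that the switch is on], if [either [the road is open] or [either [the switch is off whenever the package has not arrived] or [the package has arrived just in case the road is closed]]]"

2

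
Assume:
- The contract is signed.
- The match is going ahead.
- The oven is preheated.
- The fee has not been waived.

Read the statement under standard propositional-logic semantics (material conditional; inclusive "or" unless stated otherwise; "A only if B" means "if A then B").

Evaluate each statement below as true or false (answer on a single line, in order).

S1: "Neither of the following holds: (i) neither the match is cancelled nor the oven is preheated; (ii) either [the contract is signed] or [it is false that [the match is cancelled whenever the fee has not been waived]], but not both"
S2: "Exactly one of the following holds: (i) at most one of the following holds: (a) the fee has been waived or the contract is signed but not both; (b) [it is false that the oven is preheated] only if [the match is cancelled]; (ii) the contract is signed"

S1 True / S2 True

Let H = "the match is cancelled" (F), M = "the oven is preheated" (T), Q = "the contract is signed" (T), S = "the fee has been waived" (F).

S1: Formalization: (H ↓ M) ↓ (Q ⊕ ¬(¬S → H))

H ↓ M = F ↓ T = F
¬S = ¬F = T
¬S → H = T → F = F
¬(¬S → H) = ¬F = T
Q ⊕ ¬(¬S → H) = T ⊕ T = F
(H ↓ M) ↓ (Q ⊕ ¬(¬S → H)) = F ↓ F = T
Hence S1 is true.

S2: In symbols: ((S ⊕ Q) ↑ (¬M → H)) ⊕ Q

S ⊕ Q = F ⊕ T = T
¬M = ¬T = F
¬M → H = F → F = T
(S ⊕ Q) ↑ (¬M → H) = T ↑ T = F
((S ⊕ Q) ↑ (¬M → H)) ⊕ Q = F ⊕ T = T
So S2 is true.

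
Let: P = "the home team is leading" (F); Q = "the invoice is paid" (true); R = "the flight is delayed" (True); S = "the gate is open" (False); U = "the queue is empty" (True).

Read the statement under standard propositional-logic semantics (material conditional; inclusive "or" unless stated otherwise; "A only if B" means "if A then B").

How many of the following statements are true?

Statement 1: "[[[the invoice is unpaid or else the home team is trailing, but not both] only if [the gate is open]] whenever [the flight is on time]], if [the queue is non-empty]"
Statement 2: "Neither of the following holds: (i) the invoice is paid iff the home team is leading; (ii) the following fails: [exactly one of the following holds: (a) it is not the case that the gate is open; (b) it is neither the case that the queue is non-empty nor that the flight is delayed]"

Statement 1: Parsed as ~U -> (~R -> ((~Q xor ~P) -> S))

~U = ~T = F
~R = ~T = F
~Q = ~T = F
~P = ~F = T
~Q xor ~P = F xor T = T
(~Q xor ~P) -> S = T -> F = F
~R -> ((~Q xor ~P) -> S) = F -> F = T
~U -> (~R -> ((~Q xor ~P) -> S)) = F -> T = T
Thus Statement 1 is true.

Statement 2: Formalization: (Q <-> P) nor ~(~S xor (~U nor R))

Q <-> P = T <-> F = F
~S = ~F = T
~U = ~T = F
~U nor R = F nor T = F
~S xor (~U nor R) = T xor F = T
~(~S xor (~U nor R)) = ~T = F
(Q <-> P) nor ~(~S xor (~U nor R)) = F nor F = T
Thus Statement 2 is true.

2 of the 2 statements are true.

2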